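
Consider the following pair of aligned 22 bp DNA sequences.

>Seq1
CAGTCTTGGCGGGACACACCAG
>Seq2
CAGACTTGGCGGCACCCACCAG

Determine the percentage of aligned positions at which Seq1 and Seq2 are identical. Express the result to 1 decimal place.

86.4%

Differing sites — 4:T/A; 13:G/C; 16:A/C.
19 of the 22 sites match, so the percent identity is 19/22 × 100 = 86.4%.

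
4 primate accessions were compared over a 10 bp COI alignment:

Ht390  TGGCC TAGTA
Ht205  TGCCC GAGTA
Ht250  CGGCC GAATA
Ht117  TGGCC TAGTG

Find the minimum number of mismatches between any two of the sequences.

1

Pairwise Hamming distances:
  Ht390 vs Ht205: 2
  Ht390 vs Ht250: 3
  Ht390 vs Ht117: 1
  Ht205 vs Ht250: 3
  Ht205 vs Ht117: 3
  Ht250 vs Ht117: 4
The smallest is 1, between Ht390 and Ht117.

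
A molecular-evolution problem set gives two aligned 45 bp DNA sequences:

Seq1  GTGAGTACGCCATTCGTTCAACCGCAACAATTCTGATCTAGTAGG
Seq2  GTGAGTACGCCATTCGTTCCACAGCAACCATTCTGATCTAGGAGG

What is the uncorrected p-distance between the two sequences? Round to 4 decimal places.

0.0889

Differing sites — 20:A/C; 23:C/A; 29:A/C; 42:T/G.
There are 4 differences over 45 sites, so p = 4/45 = 0.0889.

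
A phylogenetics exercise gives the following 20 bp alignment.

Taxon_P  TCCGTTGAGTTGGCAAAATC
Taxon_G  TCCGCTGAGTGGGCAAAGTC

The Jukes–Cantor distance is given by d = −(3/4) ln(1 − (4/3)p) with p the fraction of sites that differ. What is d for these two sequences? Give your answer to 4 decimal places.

Differing sites — 5:T/C; 11:T/G; 18:A/G.
p = 3/20 = 0.150000.
d = −0.75 · ln(1 − (4/3)·0.150000) = −0.75 · ln(0.800000) = −0.75 · (-0.223144) = 0.1674.

0.1674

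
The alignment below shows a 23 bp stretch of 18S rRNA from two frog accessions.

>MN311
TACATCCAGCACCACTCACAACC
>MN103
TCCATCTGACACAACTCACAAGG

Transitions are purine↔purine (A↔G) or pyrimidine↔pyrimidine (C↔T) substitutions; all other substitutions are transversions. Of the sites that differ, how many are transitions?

The sequences differ at positions 2 (A/C, transversion), 7 (C/T, transition), 8 (A/G, transition), 9 (G/A, transition), 13 (C/A, transversion), 22 (C/G, transversion), 23 (C/G, transversion).
Of the 7 differences, 3 transitions and 4 transversions, so the answer is 3.

3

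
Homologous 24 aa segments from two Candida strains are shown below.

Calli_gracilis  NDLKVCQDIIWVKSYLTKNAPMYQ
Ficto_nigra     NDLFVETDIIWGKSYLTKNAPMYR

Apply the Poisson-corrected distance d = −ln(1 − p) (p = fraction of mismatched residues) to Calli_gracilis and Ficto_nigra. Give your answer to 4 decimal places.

0.2336

Differing sites — 4:K/F; 6:C/E; 7:Q/T; 12:V/G; 24:Q/R.
p = 5/24 = 0.208333.
d = −ln(1 − 0.208333) = −ln(0.791667) = 0.2336.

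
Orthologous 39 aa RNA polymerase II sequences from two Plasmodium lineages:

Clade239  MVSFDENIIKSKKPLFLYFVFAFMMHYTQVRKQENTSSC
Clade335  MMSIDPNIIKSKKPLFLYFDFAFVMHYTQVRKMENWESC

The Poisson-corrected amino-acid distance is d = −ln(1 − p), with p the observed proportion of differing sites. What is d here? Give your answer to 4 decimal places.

0.2296

Mismatches occur at site 2 (V→M), site 4 (F→I), site 6 (E→P), site 20 (V→D), site 24 (M→V), site 33 (Q→M), site 36 (T→W), site 37 (S→E).
p = 8/39 = 0.205128.
d = −ln(1 − 0.205128) = −ln(0.794872) = 0.2296.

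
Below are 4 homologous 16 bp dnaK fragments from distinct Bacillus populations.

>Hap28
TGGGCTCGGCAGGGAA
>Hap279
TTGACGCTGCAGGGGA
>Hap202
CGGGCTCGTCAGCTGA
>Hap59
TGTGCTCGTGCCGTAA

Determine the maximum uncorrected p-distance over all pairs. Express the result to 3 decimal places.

0.688

Pairwise Hamming distances:
  Hap28 vs Hap279: 5
  Hap28 vs Hap202: 5
  Hap28 vs Hap59: 6
  Hap279 vs Hap202: 8
  Hap279 vs Hap59: 11
  Hap202 vs Hap59: 7
The largest is 11 mismatches, between Hap279 and Hap59; p = 11/16 = 0.688.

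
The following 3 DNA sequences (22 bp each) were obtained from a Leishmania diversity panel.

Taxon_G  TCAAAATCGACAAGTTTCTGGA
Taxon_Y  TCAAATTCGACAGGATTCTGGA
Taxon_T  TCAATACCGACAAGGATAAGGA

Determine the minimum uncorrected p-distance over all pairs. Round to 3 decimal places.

0.136

Pairwise Hamming distances:
  Taxon_G vs Taxon_Y: 3
  Taxon_G vs Taxon_T: 6
  Taxon_Y vs Taxon_T: 8
The smallest is 3 mismatches, between Taxon_G and Taxon_Y; p = 3/22 = 0.136.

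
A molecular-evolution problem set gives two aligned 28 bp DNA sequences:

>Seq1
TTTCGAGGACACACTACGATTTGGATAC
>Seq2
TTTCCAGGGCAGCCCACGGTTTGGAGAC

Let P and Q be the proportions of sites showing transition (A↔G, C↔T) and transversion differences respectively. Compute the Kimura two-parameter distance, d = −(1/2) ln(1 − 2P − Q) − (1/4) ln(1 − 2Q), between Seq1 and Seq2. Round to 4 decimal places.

Differing sites — 5:G/C (Tv); 9:A/G (Ti); 12:C/G (Tv); 13:A/C (Tv); 15:T/C (Ti); 19:A/G (Ti); 26:T/G (Tv).
Of the 7 differences, 3 transitions and 4 transversions over 28 sites: P = 3/28 = 0.107143, Q = 4/28 = 0.142857.
d = −0.5·ln(0.642857) − 0.25·ln(0.714286) = −0.5·(-0.441833) − 0.25·(-0.336472) = 0.3050.

0.3050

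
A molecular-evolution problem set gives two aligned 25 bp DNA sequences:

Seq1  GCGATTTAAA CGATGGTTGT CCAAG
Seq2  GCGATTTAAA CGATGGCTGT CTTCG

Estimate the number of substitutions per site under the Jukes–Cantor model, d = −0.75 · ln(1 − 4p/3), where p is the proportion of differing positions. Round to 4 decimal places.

0.1800

Differing sites — 17:T/C; 22:C/T; 23:A/T; 24:A/C.
p = 4/25 = 0.160000.
d = −0.75 · ln(1 − (4/3)·0.160000) = −0.75 · ln(0.786667) = −0.75 · (-0.239950) = 0.1800.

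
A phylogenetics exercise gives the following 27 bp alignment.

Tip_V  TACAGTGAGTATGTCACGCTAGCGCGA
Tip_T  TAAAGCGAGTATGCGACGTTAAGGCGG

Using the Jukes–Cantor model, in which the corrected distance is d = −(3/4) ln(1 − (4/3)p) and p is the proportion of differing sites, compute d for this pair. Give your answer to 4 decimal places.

0.3770

Differing sites — 3:C/A; 6:T/C; 14:T/C; 15:C/G; 19:C/T; 22:G/A; 23:C/G; 27:A/G.
p = 8/27 = 0.296296.
d = −0.75 · ln(1 − (4/3)·0.296296) = −0.75 · ln(0.604939) = −0.75 · (-0.502628) = 0.3770.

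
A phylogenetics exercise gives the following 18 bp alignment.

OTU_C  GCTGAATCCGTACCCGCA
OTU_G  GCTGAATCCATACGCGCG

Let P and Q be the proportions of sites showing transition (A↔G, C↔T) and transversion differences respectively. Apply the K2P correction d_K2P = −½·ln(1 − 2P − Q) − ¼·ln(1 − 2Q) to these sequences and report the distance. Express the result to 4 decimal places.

0.1922

Mismatches occur at site 10 (G↔A, transition), site 14 (C↔G, transversion), site 18 (A↔G, transition).
Of the 3 differences, 2 transitions and 1 transversion over 18 sites: P = 2/18 = 0.111111, Q = 1/18 = 0.055556.
d = −0.5·ln(0.722222) − 0.25·ln(0.888888) = −0.5·(-0.325423) − 0.25·(-0.117784) = 0.1922.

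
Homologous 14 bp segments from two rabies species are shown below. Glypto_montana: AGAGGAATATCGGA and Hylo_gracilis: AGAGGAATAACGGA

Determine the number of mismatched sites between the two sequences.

A single mismatch occurs at site 10 (T→A).
That gives 1 mismatch out of 14 aligned sites, so the Hamming distance is 1.

1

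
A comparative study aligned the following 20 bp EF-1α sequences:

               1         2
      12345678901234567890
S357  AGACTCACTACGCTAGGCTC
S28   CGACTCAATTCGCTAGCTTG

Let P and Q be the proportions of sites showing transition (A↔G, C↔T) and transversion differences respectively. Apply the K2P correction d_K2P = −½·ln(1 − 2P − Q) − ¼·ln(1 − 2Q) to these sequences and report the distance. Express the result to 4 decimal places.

Mismatches occur at site 1 (A/C, transversion), site 8 (C/A, transversion), site 10 (A/T, transversion), site 17 (G/C, transversion), site 18 (C/T, transition), site 20 (C/G, transversion).
Of the 6 differences, 1 transition and 5 transversions over 20 sites: P = 1/20 = 0.050000, Q = 5/20 = 0.250000.
d = −0.5·ln(0.650000) − 0.25·ln(0.500000) = −0.5·(-0.430783) − 0.25·(-0.693147) = 0.3887.

0.3887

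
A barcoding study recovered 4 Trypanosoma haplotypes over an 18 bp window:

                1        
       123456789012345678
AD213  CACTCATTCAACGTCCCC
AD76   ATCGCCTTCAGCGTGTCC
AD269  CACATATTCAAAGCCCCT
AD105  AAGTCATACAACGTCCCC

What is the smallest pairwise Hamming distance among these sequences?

3

Pairwise Hamming distances:
  AD213 vs AD76: 7
  AD213 vs AD269: 5
  AD213 vs AD105: 3
  AD76 vs AD269: 11
  AD76 vs AD105: 8
  AD269 vs AD105: 8
The smallest is 3, between AD213 and AD105.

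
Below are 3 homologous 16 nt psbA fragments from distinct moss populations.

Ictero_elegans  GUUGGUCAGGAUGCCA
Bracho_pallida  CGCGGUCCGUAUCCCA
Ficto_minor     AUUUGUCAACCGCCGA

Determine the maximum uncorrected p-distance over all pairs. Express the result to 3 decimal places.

Pairwise Hamming distances:
  Ictero_elegans vs Bracho_pallida: 6
  Ictero_elegans vs Ficto_minor: 8
  Bracho_pallida vs Ficto_minor: 10
The largest is 10 mismatches, between Bracho_pallida and Ficto_minor; p = 10/16 = 0.625.

0.625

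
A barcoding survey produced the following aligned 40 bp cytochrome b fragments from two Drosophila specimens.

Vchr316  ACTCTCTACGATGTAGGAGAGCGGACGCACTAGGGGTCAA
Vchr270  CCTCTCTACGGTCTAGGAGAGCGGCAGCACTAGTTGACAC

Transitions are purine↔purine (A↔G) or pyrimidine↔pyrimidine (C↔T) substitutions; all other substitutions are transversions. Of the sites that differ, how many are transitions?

1

Mismatches occur at site 1 (A→C, transversion), site 11 (A→G, transition), site 13 (G→C, transversion), site 25 (A→C, transversion), site 26 (C→A, transversion), site 34 (G→T, transversion), site 35 (G→T, transversion), site 37 (T→A, transversion), site 40 (A→C, transversion).
Of the 9 differences, 1 transition and 8 transversions, so the answer is 1.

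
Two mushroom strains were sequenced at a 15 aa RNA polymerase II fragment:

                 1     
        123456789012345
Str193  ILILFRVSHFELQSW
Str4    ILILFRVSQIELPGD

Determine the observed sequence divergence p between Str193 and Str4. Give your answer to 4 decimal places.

0.3333

The sequences differ at positions 9 (H/Q), 10 (F/I), 13 (Q/P), 14 (S/G), 15 (W/D).
There are 5 differences over 15 sites, so p = 5/15 = 0.3333.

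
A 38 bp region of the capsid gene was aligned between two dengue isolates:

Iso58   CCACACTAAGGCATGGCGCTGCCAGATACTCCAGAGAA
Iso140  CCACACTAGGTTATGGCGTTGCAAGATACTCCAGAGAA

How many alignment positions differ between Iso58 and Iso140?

Mismatches occur at site 9 (A↔G), site 11 (G↔T), site 12 (C↔T), site 19 (C↔T), site 23 (C↔A).
That gives 5 mismatches out of 38 aligned sites, so the Hamming distance is 5.

5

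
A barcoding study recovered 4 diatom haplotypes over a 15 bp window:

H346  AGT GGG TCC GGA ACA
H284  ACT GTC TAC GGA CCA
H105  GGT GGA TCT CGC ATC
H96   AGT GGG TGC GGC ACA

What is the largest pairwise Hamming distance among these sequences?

Pairwise Hamming distances:
  H346 vs H284: 5
  H346 vs H105: 7
  H346 vs H96: 2
  H284 vs H105: 11
  H284 vs H96: 6
  H105 vs H96: 7
The largest is 11, between H284 and H105.

11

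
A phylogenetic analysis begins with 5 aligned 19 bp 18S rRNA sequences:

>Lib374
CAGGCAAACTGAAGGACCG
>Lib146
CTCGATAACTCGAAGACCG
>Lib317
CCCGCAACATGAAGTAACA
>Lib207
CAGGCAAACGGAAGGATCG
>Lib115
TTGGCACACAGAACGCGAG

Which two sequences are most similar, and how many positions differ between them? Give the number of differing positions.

2

Pairwise Hamming distances:
  Lib374 vs Lib146: 7
  Lib374 vs Lib317: 7
  Lib374 vs Lib207: 2
  Lib374 vs Lib115: 8
  Lib146 vs Lib317: 11
  Lib146 vs Lib207: 9
  Lib146 vs Lib115: 12
  Lib317 vs Lib207: 8
  Lib317 vs Lib115: 13
  Lib207 vs Lib115: 8
The smallest is 2, between Lib374 and Lib207.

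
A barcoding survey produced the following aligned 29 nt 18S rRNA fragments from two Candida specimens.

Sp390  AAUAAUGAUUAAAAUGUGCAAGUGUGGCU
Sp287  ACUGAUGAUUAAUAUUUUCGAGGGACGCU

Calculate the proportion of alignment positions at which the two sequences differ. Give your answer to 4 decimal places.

0.3103

Differing sites — 2:A/C; 4:A/G; 13:A/U; 16:G/U; 18:G/U; 20:A/G; 23:U/G; 25:U/A; 26:G/C.
There are 9 differences over 29 sites, so p = 9/29 = 0.3103.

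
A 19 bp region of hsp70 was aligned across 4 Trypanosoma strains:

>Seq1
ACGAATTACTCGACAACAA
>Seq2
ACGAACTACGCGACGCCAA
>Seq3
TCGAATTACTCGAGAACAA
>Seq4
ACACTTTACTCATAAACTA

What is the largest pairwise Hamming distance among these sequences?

11

Pairwise Hamming distances:
  Seq1 vs Seq2: 4
  Seq1 vs Seq3: 2
  Seq1 vs Seq4: 7
  Seq2 vs Seq3: 6
  Seq2 vs Seq4: 11
  Seq3 vs Seq4: 8
The largest is 11, between Seq2 and Seq4.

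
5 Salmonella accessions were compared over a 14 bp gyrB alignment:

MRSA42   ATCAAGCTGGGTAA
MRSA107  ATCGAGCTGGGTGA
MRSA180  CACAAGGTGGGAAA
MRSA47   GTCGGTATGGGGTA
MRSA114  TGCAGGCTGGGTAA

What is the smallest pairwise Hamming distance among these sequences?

Pairwise Hamming distances:
  MRSA42 vs MRSA107: 2
  MRSA42 vs MRSA180: 4
  MRSA42 vs MRSA47: 7
  MRSA42 vs MRSA114: 3
  MRSA107 vs MRSA180: 6
  MRSA107 vs MRSA47: 6
  MRSA107 vs MRSA114: 5
  MRSA180 vs MRSA47: 8
  MRSA180 vs MRSA114: 5
  MRSA47 vs MRSA114: 7
The smallest is 2, between MRSA42 and MRSA107.

2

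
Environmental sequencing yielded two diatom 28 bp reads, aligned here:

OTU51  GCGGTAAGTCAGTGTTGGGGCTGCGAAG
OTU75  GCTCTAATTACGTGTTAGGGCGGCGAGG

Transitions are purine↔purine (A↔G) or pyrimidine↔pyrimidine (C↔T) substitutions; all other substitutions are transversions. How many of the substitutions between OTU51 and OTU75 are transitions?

2

The sequences differ at positions 3 (G/T, transversion), 4 (G/C, transversion), 8 (G/T, transversion), 10 (C/A, transversion), 11 (A/C, transversion), 17 (G/A, transition), 22 (T/G, transversion), 27 (A/G, transition).
Of the 8 differences, 2 transitions and 6 transversions, so the answer is 2.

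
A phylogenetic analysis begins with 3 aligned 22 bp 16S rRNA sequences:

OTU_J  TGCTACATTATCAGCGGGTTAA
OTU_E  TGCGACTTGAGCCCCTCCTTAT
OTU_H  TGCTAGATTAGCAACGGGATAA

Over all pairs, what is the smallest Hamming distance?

Pairwise Hamming distances:
  OTU_J vs OTU_E: 10
  OTU_J vs OTU_H: 4
  OTU_E vs OTU_H: 11
The smallest is 4, between OTU_J and OTU_H.

4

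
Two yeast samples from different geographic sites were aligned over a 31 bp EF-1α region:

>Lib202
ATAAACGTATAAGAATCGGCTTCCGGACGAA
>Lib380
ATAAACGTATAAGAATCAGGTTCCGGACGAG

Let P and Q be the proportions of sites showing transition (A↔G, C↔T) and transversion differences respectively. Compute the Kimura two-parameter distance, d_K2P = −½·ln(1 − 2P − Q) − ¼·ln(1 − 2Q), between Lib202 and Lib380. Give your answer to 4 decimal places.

0.1046

Mismatches occur at site 18 (G→A, transition), site 20 (C→G, transversion), site 31 (A→G, transition).
Of the 3 differences, 2 transitions and 1 transversion over 31 sites: P = 2/31 = 0.064516, Q = 1/31 = 0.032258.
d = −0.5·ln(0.838710) − 0.25·ln(0.935484) = −0.5·(-0.175890) − 0.25·(-0.066691) = 0.1046.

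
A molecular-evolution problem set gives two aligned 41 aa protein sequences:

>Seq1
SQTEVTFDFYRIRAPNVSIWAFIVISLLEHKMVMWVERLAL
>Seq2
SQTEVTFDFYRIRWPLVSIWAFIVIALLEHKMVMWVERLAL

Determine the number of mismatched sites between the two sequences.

Differing sites — 14:A/W; 16:N/L; 26:S/A.
That gives 3 mismatches out of 41 aligned sites, so the Hamming distance is 3.

3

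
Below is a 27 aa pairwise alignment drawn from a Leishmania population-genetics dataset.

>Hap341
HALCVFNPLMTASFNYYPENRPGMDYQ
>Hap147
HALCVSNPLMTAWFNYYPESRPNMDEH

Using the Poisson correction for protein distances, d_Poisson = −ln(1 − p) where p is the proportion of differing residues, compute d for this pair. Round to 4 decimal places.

Mismatches occur at site 6 (F↔S), site 13 (S↔W), site 20 (N↔S), site 23 (G↔N), site 26 (Y↔E), site 27 (Q↔H).
p = 6/27 = 0.222222.
d = −ln(1 − 0.222222) = −ln(0.777778) = 0.2513.

0.2513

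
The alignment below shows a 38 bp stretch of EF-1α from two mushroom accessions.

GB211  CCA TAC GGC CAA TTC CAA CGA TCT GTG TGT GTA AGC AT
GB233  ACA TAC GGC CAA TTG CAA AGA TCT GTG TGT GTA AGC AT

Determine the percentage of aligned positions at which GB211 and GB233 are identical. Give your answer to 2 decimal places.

92.11%

The sequences differ at positions 1 (C/A), 15 (C/G), 19 (C/A).
35 of the 38 sites match, so the percent identity is 35/38 × 100 = 92.11%.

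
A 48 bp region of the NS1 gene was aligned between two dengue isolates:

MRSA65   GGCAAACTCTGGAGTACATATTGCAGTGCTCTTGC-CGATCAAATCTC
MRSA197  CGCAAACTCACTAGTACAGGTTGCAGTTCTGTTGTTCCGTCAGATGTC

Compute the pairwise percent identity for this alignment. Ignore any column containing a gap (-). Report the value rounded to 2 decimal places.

72.34%

Excluding the 1 gap column leaves 47 comparable sites.
Differing sites — 1:G/C; 10:T/A; 11:G/C; 12:G/T; 19:T/G; 20:A/G; 28:G/T; 31:C/G; 35:C/T; 38:G/C; 39:A/G; 43:A/G; 46:C/G.
34 of the 47 comparable sites match, so the percent identity is 34/47 × 100 = 72.34%.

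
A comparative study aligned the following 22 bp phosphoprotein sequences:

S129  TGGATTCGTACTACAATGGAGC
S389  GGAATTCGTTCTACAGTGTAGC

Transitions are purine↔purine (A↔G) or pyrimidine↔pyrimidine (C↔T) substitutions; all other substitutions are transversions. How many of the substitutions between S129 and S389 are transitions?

Mismatches occur at site 1 (T→G, transversion), site 3 (G→A, transition), site 10 (A→T, transversion), site 16 (A→G, transition), site 19 (G→T, transversion).
Of the 5 differences, 2 transitions and 3 transversions, so the answer is 2.

2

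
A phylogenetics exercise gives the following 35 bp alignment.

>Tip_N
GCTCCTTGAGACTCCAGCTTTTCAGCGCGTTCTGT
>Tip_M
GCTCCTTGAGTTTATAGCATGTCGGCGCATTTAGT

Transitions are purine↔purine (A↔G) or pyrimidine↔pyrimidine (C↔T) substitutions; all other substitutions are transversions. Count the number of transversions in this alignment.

The sequences differ at positions 11 (A/T, transversion), 12 (C/T, transition), 14 (C/A, transversion), 15 (C/T, transition), 19 (T/A, transversion), 21 (T/G, transversion), 24 (A/G, transition), 29 (G/A, transition), 32 (C/T, transition), 33 (T/A, transversion).
Of the 10 differences, 5 transitions and 5 transversions, so the answer is 5.

5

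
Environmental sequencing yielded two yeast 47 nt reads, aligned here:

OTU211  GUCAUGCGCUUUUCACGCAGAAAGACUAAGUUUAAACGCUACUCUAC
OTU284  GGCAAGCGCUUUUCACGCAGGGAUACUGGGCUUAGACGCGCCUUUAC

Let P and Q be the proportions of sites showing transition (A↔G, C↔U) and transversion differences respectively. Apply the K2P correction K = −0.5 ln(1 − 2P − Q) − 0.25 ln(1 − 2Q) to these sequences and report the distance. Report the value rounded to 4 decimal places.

0.3188

Differing sites — 2:U/G (Tv); 5:U/A (Tv); 21:A/G (Ti); 22:A/G (Ti); 24:G/U (Tv); 28:A/G (Ti); 29:A/G (Ti); 31:U/C (Ti); 35:A/G (Ti); 40:U/G (Tv); 41:A/C (Tv); 44:C/U (Ti).
Of the 12 differences, 7 transitions and 5 transversions over 47 sites: P = 7/47 = 0.148936, Q = 5/47 = 0.106383.
d = −0.5·ln(0.595745) − 0.25·ln(0.787234) = −0.5·(-0.517943) − 0.25·(-0.239230) = 0.3188.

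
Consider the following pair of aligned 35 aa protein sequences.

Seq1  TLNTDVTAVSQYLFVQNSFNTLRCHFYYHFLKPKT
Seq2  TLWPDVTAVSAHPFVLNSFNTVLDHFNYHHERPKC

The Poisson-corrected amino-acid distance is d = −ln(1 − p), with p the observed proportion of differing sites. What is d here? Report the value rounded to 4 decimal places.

0.5108

Differing sites — 3:N/W; 4:T/P; 11:Q/A; 12:Y/H; 13:L/P; 16:Q/L; 22:L/V; 23:R/L; 24:C/D; 27:Y/N; 30:F/H; 31:L/E; 32:K/R; 35:T/C.
p = 14/35 = 0.400000.
d = −ln(1 − 0.400000) = −ln(0.600000) = 0.5108.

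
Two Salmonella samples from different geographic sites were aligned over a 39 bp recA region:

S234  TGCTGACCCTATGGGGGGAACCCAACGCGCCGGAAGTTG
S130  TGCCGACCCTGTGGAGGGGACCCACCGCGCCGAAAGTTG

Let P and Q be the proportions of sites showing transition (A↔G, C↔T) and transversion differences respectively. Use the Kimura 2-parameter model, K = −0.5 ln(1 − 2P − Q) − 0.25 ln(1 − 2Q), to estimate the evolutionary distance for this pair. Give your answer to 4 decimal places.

The sequences differ at positions 4 (T/C, transition), 11 (A/G, transition), 15 (G/A, transition), 19 (A/G, transition), 25 (A/C, transversion), 33 (G/A, transition).
Of the 6 differences, 5 transitions and 1 transversion over 39 sites: P = 5/39 = 0.128205, Q = 1/39 = 0.025641.
d = −0.5·ln(0.717949) − 0.25·ln(0.948718) = −0.5·(-0.331357) − 0.25·(-0.052644) = 0.1788.

0.1788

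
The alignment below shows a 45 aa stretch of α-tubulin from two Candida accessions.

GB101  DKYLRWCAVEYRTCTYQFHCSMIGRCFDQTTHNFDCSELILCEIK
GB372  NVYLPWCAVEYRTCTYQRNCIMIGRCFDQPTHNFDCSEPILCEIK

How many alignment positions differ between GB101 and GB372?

Mismatches occur at site 1 (D↔N), site 2 (K↔V), site 5 (R↔P), site 18 (F↔R), site 19 (H↔N), site 21 (S↔I), site 30 (T↔P), site 39 (L↔P).
That gives 8 mismatches out of 45 aligned sites, so the Hamming distance is 8.

8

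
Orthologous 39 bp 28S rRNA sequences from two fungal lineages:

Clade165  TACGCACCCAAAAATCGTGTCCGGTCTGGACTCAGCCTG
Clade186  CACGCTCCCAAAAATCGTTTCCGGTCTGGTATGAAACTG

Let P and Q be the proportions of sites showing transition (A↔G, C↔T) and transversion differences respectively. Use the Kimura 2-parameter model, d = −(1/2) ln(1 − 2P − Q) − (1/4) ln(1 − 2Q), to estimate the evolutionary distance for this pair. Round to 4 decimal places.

The sequences differ at positions 1 (T/C, transition), 6 (A/T, transversion), 19 (G/T, transversion), 30 (A/T, transversion), 31 (C/A, transversion), 33 (C/G, transversion), 35 (G/A, transition), 36 (C/A, transversion).
Of the 8 differences, 2 transitions and 6 transversions over 39 sites: P = 2/39 = 0.051282, Q = 6/39 = 0.153846.
d = −0.5·ln(0.743590) − 0.25·ln(0.692308) = −0.5·(-0.296265) − 0.25·(-0.367724) = 0.2401.

0.2401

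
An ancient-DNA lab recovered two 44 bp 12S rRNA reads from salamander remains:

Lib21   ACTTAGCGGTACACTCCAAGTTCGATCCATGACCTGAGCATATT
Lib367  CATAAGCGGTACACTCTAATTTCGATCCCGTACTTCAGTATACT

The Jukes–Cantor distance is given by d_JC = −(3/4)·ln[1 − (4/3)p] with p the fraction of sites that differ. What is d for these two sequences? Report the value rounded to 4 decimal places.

Differing sites — 1:A/C; 2:C/A; 4:T/A; 17:C/T; 20:G/T; 29:A/C; 30:T/G; 31:G/T; 34:C/T; 36:G/C; 39:C/T; 43:T/C.
p = 12/44 = 0.272727.
d = −0.75 · ln(1 − (4/3)·0.272727) = −0.75 · ln(0.636364) = −0.75 · (-0.451985) = 0.3390.

0.3390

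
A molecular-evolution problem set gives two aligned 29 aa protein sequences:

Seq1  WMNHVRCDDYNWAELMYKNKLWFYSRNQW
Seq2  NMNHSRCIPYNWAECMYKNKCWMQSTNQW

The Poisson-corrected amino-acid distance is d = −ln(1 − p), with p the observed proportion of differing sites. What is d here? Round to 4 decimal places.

Mismatches occur at site 1 (W→N), site 5 (V→S), site 8 (D→I), site 9 (D→P), site 15 (L→C), site 21 (L→C), site 23 (F→M), site 24 (Y→Q), site 26 (R→T).
p = 9/29 = 0.310345.
d = −ln(1 − 0.310345) = −ln(0.689655) = 0.3716.

0.3716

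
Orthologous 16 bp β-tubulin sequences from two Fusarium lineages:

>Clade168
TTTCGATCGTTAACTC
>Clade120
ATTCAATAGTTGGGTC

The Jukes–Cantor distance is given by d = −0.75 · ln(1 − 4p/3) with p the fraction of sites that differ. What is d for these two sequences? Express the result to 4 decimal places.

Mismatches occur at site 1 (T↔A), site 5 (G↔A), site 8 (C↔A), site 12 (A↔G), site 13 (A↔G), site 14 (C↔G).
p = 6/16 = 0.375000.
d = −0.75 · ln(1 − (4/3)·0.375000) = −0.75 · ln(0.500000) = −0.75 · (-0.693147) = 0.5199.

0.5199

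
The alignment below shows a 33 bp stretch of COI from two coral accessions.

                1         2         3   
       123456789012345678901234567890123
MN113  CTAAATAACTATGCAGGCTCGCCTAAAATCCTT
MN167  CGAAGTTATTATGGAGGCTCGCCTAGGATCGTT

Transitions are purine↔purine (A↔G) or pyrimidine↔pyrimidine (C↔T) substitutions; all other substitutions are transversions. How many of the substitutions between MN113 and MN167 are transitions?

4

Mismatches occur at site 2 (T/G, transversion), site 5 (A/G, transition), site 7 (A/T, transversion), site 9 (C/T, transition), site 14 (C/G, transversion), site 26 (A/G, transition), site 27 (A/G, transition), site 31 (C/G, transversion).
Of the 8 differences, 4 transitions and 4 transversions, so the answer is 4.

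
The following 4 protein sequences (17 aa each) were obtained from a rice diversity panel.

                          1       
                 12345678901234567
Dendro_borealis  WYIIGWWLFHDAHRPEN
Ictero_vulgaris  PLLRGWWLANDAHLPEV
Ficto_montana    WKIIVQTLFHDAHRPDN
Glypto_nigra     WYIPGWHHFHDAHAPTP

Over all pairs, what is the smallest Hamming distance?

Pairwise Hamming distances:
  Dendro_borealis vs Ictero_vulgaris: 8
  Dendro_borealis vs Ficto_montana: 5
  Dendro_borealis vs Glypto_nigra: 6
  Ictero_vulgaris vs Ficto_montana: 12
  Ictero_vulgaris vs Glypto_nigra: 11
  Ficto_montana vs Glypto_nigra: 9
The smallest is 5, between Dendro_borealis and Ficto_montana.

5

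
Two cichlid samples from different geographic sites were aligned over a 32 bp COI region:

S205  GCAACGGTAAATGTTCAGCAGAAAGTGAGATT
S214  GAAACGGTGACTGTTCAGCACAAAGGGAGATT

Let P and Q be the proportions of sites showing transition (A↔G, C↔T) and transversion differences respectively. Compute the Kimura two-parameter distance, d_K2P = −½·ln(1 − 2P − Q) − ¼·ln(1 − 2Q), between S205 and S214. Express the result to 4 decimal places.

0.1757

Differing sites — 2:C/A (Tv); 9:A/G (Ti); 11:A/C (Tv); 21:G/C (Tv); 26:T/G (Tv).
Of the 5 differences, 1 transition and 4 transversions over 32 sites: P = 1/32 = 0.031250, Q = 4/32 = 0.125000.
d = −0.5·ln(0.812500) − 0.25·ln(0.750000) = −0.5·(-0.207639) − 0.25·(-0.287682) = 0.1757.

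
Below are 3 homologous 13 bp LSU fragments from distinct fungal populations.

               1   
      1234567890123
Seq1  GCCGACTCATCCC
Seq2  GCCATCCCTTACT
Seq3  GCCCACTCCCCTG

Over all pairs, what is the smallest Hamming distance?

5

Pairwise Hamming distances:
  Seq1 vs Seq2: 6
  Seq1 vs Seq3: 5
  Seq2 vs Seq3: 8
The smallest is 5, between Seq1 and Seq3.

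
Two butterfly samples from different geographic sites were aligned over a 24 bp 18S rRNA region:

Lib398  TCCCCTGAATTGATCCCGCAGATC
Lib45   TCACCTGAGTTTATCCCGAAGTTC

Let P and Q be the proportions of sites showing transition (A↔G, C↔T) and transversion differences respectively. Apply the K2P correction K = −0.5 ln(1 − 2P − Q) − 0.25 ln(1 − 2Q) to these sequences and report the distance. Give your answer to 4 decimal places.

0.2452

Differing sites — 3:C/A (Tv); 9:A/G (Ti); 12:G/T (Tv); 19:C/A (Tv); 22:A/T (Tv).
Of the 5 differences, 1 transition and 4 transversions over 24 sites: P = 1/24 = 0.041667, Q = 4/24 = 0.166667.
d = −0.5·ln(0.749999) − 0.25·ln(0.666666) = −0.5·(-0.287683) − 0.25·(-0.405466) = 0.2452.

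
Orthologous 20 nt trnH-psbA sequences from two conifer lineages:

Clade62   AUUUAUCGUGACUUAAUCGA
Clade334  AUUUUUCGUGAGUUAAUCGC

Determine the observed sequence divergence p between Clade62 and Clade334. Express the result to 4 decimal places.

Differing sites — 5:A/U; 12:C/G; 20:A/C.
There are 3 differences over 20 sites, so p = 3/20 = 0.1500.

0.1500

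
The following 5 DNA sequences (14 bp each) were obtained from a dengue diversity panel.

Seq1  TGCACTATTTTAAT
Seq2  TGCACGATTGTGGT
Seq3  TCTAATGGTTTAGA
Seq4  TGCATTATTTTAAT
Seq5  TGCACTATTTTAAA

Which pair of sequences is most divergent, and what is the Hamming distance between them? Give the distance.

Pairwise Hamming distances:
  Seq1 vs Seq2: 4
  Seq1 vs Seq3: 7
  Seq1 vs Seq4: 1
  Seq1 vs Seq5: 1
  Seq2 vs Seq3: 9
  Seq2 vs Seq4: 5
  Seq2 vs Seq5: 5
  Seq3 vs Seq4: 7
  Seq3 vs Seq5: 6
  Seq4 vs Seq5: 2
The largest is 9, between Seq2 and Seq3.

9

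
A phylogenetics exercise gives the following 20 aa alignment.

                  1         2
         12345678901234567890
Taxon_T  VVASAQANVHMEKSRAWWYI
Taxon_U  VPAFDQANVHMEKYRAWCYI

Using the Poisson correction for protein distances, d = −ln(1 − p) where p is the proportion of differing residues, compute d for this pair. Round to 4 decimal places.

Mismatches occur at site 2 (V→P), site 4 (S→F), site 5 (A→D), site 14 (S→Y), site 18 (W→C).
p = 5/20 = 0.250000.
d = −ln(1 − 0.250000) = −ln(0.750000) = 0.2877.

0.2877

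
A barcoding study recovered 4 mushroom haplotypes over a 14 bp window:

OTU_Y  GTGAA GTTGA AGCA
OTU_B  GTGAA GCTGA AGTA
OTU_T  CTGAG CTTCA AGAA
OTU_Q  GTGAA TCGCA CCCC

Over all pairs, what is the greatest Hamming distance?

Pairwise Hamming distances:
  OTU_Y vs OTU_B: 2
  OTU_Y vs OTU_T: 5
  OTU_Y vs OTU_Q: 7
  OTU_B vs OTU_T: 6
  OTU_B vs OTU_Q: 7
  OTU_T vs OTU_Q: 9
The largest is 9, between OTU_T and OTU_Q.

9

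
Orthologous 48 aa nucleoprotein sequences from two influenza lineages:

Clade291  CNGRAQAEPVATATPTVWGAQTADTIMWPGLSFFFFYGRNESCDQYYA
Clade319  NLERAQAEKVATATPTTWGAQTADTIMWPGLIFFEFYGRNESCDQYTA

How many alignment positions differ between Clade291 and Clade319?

Differing sites — 1:C/N; 2:N/L; 3:G/E; 9:P/K; 17:V/T; 32:S/I; 35:F/E; 47:Y/T.
That gives 8 mismatches out of 48 aligned sites, so the Hamming distance is 8.

8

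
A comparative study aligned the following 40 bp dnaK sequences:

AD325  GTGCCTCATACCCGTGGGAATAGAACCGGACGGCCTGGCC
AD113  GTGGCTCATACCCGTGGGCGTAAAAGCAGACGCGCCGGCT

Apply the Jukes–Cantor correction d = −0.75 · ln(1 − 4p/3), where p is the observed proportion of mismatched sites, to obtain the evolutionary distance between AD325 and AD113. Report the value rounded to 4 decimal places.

0.3041

Differing sites — 4:C/G; 19:A/C; 20:A/G; 23:G/A; 26:C/G; 28:G/A; 33:G/C; 34:C/G; 36:T/C; 40:C/T.
p = 10/40 = 0.250000.
d = −0.75 · ln(1 − (4/3)·0.250000) = −0.75 · ln(0.666667) = −0.75 · (-0.405465) = 0.3041.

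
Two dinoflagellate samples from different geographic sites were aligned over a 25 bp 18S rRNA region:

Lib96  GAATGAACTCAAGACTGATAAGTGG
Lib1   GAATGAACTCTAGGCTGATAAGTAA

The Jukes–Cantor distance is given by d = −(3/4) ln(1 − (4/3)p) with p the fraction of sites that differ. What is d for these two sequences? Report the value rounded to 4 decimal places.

The sequences differ at positions 11 (A/T), 14 (A/G), 24 (G/A), 25 (G/A).
p = 4/25 = 0.160000.
d = −0.75 · ln(1 − (4/3)·0.160000) = −0.75 · ln(0.786667) = −0.75 · (-0.239950) = 0.1800.

0.1800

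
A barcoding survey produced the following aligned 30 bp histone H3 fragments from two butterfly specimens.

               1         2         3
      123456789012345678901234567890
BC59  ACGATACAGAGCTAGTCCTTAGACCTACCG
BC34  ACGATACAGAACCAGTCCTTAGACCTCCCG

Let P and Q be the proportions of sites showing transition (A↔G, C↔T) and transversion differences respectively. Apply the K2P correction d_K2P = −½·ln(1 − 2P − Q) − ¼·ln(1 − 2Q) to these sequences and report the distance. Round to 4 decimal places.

0.1084

The sequences differ at positions 11 (G/A, transition), 13 (T/C, transition), 27 (A/C, transversion).
Of the 3 differences, 2 transitions and 1 transversion over 30 sites: P = 2/30 = 0.066667, Q = 1/30 = 0.033333.
d = −0.5·ln(0.833333) − 0.25·ln(0.933334) = −0.5·(-0.182322) − 0.25·(-0.068992) = 0.1084.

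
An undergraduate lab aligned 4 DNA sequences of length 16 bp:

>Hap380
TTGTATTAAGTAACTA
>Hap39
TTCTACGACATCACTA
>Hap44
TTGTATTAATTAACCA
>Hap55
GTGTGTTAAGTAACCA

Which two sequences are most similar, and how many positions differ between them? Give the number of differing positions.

Pairwise Hamming distances:
  Hap380 vs Hap39: 6
  Hap380 vs Hap44: 2
  Hap380 vs Hap55: 3
  Hap39 vs Hap44: 7
  Hap39 vs Hap55: 9
  Hap44 vs Hap55: 3
The smallest is 2, between Hap380 and Hap44.

2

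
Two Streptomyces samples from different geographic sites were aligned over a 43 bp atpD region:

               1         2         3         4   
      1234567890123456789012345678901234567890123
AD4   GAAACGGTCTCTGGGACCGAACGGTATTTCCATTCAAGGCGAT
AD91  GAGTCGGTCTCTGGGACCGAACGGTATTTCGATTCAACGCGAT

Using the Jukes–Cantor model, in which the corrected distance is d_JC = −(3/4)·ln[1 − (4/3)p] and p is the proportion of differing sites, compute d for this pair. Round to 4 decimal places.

0.0993

Mismatches occur at site 3 (A/G), site 4 (A/T), site 31 (C/G), site 38 (G/C).
p = 4/43 = 0.093023.
d = −0.75 · ln(1 − (4/3)·0.093023) = −0.75 · ln(0.875969) = −0.75 · (-0.132425) = 0.0993.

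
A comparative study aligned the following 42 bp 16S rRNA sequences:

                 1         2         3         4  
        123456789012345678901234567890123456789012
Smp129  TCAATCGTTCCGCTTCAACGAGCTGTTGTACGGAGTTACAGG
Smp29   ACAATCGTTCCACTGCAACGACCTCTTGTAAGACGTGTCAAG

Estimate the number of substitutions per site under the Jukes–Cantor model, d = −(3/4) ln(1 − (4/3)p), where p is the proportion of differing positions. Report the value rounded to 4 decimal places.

0.3222

Mismatches occur at site 1 (T/A), site 12 (G/A), site 15 (T/G), site 22 (G/C), site 25 (G/C), site 31 (C/A), site 33 (G/A), site 34 (A/C), site 37 (T/G), site 38 (A/T), site 41 (G/A).
p = 11/42 = 0.261905.
d = −0.75 · ln(1 − (4/3)·0.261905) = −0.75 · ln(0.650793) = −0.75 · (-0.429564) = 0.3222.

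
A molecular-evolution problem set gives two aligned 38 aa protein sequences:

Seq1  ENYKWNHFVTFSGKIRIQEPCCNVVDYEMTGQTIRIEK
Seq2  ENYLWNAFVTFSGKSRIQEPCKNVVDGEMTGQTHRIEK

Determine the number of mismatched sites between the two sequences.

The sequences differ at positions 4 (K/L), 7 (H/A), 15 (I/S), 22 (C/K), 27 (Y/G), 34 (I/H).
That gives 6 mismatches out of 38 aligned sites, so the Hamming distance is 6.

6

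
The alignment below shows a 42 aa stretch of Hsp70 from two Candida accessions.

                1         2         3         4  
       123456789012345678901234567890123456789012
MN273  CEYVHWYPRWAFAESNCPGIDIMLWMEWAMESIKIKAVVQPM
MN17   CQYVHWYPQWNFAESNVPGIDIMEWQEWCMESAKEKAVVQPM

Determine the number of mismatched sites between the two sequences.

Differing sites — 2:E/Q; 9:R/Q; 11:A/N; 17:C/V; 24:L/E; 26:M/Q; 29:A/C; 33:I/A; 35:I/E.
That gives 9 mismatches out of 42 aligned sites, so the Hamming distance is 9.

9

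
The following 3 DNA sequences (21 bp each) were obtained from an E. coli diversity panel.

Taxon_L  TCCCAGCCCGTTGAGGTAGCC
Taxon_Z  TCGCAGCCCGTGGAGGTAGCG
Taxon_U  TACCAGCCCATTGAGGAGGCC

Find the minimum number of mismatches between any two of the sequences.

Pairwise Hamming distances:
  Taxon_L vs Taxon_Z: 3
  Taxon_L vs Taxon_U: 4
  Taxon_Z vs Taxon_U: 7
The smallest is 3, between Taxon_L and Taxon_Z.

3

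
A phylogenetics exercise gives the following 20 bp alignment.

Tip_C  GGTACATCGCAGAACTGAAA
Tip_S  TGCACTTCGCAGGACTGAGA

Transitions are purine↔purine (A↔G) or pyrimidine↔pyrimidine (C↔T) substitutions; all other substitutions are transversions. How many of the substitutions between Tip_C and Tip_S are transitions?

The sequences differ at positions 1 (G/T, transversion), 3 (T/C, transition), 6 (A/T, transversion), 13 (A/G, transition), 19 (A/G, transition).
Of the 5 differences, 3 transitions and 2 transversions, so the answer is 3.

3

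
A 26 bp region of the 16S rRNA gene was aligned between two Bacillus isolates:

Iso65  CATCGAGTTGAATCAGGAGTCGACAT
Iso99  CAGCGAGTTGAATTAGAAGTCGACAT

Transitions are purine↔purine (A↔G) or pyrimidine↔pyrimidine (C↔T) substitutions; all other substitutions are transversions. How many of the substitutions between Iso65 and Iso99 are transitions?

Mismatches occur at site 3 (T↔G, transversion), site 14 (C↔T, transition), site 17 (G↔A, transition).
Of the 3 differences, 2 transitions and 1 transversion, so the answer is 2.

2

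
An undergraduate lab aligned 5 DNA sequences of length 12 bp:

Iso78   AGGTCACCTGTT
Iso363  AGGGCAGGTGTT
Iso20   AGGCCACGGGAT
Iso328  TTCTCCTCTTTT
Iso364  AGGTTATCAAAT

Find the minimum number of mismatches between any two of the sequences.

3

Pairwise Hamming distances:
  Iso78 vs Iso363: 3
  Iso78 vs Iso20: 4
  Iso78 vs Iso328: 6
  Iso78 vs Iso364: 5
  Iso363 vs Iso20: 4
  Iso363 vs Iso328: 8
  Iso363 vs Iso364: 7
  Iso20 vs Iso328: 10
  Iso20 vs Iso364: 6
  Iso328 vs Iso364: 8
The smallest is 3, between Iso78 and Iso363.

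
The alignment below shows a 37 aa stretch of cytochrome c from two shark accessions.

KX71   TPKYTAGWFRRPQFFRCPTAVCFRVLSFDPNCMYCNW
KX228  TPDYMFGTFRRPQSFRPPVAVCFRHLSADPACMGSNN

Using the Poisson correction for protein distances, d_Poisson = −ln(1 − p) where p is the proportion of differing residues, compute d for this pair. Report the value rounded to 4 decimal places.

0.4329

Mismatches occur at site 3 (K→D), site 5 (T→M), site 6 (A→F), site 8 (W→T), site 14 (F→S), site 17 (C→P), site 19 (T→V), site 25 (V→H), site 28 (F→A), site 31 (N→A), site 34 (Y→G), site 35 (C→S), site 37 (W→N).
p = 13/37 = 0.351351.
d = −ln(1 − 0.351351) = −ln(0.648649) = 0.4329.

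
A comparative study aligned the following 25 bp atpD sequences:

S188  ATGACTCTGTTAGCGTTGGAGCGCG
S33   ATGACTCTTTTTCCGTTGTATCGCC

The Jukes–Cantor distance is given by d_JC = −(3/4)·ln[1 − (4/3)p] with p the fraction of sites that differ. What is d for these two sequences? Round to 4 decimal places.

0.2892

Differing sites — 9:G/T; 12:A/T; 13:G/C; 19:G/T; 21:G/T; 25:G/C.
p = 6/25 = 0.240000.
d = −0.75 · ln(1 − (4/3)·0.240000) = −0.75 · ln(0.680000) = −0.75 · (-0.385662) = 0.2892.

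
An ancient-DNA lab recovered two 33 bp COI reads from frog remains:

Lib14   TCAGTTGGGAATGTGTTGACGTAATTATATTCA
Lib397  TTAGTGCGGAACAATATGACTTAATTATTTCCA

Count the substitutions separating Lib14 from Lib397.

Mismatches occur at site 2 (C→T), site 6 (T→G), site 7 (G→C), site 12 (T→C), site 13 (G→A), site 14 (T→A), site 15 (G→T), site 16 (T→A), site 21 (G→T), site 29 (A→T), site 31 (T→C).
That gives 11 mismatches out of 33 aligned sites, so the Hamming distance is 11.

11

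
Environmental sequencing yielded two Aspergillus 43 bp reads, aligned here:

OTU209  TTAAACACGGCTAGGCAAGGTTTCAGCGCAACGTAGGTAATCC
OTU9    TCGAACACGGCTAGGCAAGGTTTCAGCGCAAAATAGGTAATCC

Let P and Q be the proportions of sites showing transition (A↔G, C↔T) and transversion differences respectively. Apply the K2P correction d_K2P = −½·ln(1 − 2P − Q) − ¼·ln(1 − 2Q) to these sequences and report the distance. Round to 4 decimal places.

0.1007

Differing sites — 2:T/C (Ti); 3:A/G (Ti); 32:C/A (Tv); 33:G/A (Ti).
Of the 4 differences, 3 transitions and 1 transversion over 43 sites: P = 3/43 = 0.069767, Q = 1/43 = 0.023256.
d = −0.5·ln(0.837210) − 0.25·ln(0.953488) = −0.5·(-0.177680) − 0.25·(-0.047628) = 0.1007.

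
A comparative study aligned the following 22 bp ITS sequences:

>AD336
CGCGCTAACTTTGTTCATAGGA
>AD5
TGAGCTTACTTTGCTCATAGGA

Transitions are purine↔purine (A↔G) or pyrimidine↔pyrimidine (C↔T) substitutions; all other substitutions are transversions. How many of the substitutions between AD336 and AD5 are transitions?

Differing sites — 1:C/T (Ti); 3:C/A (Tv); 7:A/T (Tv); 14:T/C (Ti).
Of the 4 differences, 2 transitions and 2 transversions, so the answer is 2.

2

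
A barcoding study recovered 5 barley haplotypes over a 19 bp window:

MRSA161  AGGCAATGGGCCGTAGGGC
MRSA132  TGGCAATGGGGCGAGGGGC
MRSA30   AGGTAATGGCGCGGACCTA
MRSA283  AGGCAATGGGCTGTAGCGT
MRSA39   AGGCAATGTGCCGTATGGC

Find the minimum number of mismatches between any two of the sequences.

Pairwise Hamming distances:
  MRSA161 vs MRSA132: 4
  MRSA161 vs MRSA30: 8
  MRSA161 vs MRSA283: 3
  MRSA161 vs MRSA39: 2
  MRSA132 vs MRSA30: 9
  MRSA132 vs MRSA283: 7
  MRSA132 vs MRSA39: 6
  MRSA30 vs MRSA283: 8
  MRSA30 vs MRSA39: 9
  MRSA283 vs MRSA39: 5
The smallest is 2, between MRSA161 and MRSA39.

2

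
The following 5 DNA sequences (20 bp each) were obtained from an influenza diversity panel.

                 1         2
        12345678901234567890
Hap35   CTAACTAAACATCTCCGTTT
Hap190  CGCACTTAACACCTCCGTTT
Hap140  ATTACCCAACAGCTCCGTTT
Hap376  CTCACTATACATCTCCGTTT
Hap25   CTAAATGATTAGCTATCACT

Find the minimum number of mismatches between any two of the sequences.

Pairwise Hamming distances:
  Hap35 vs Hap190: 4
  Hap35 vs Hap140: 5
  Hap35 vs Hap376: 2
  Hap35 vs Hap25: 10
  Hap190 vs Hap140: 6
  Hap190 vs Hap376: 4
  Hap190 vs Hap25: 12
  Hap140 vs Hap376: 6
  Hap140 vs Hap25: 12
  Hap376 vs Hap25: 12
The smallest is 2, between Hap35 and Hap376.

2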